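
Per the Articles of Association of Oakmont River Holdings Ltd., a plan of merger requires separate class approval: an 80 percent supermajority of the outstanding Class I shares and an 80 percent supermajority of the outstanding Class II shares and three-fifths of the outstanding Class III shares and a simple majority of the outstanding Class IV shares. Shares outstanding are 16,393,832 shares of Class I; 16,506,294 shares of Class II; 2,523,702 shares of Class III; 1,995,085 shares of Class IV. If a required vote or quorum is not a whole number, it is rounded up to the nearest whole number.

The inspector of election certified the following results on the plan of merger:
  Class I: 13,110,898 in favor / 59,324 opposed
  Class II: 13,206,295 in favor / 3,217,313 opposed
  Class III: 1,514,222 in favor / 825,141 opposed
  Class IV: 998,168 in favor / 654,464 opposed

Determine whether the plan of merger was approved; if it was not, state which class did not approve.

Not approved — the Class I shares did not give the required vote.

Class I: 4/5 of 16393832 = 13115065.60, rounded up to 13115066; 13,115,066 required, 13,110,898 in favor — not approved.
Class II: 4/5 of 16506294 = 13205035.20, rounded up to 13205036; 13,205,036 required, 13,206,295 in favor — approved.
Class III: 3/5 of 2523702 = 1514221.20, rounded up to 1514222; 1,514,222 required, 1,514,222 in favor — approved.
Class IV: a majority of 1995085 is 997543; 997,543 required, 998,168 in favor — approved.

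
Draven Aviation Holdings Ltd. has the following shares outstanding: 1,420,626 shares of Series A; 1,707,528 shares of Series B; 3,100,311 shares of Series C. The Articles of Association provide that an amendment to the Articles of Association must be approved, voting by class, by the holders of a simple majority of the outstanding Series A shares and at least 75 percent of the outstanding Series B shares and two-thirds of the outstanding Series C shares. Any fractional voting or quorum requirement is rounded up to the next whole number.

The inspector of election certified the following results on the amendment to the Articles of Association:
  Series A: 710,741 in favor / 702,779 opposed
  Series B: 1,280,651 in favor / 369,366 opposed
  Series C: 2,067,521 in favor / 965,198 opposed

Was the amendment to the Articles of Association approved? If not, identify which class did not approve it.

Approved — every class gave the required vote.

Series A: a majority of 1420626 is 710314; 710,314 required, 710,741 in favor — approved.
Series B: 3/4 of 1707528 = 1280646; 1,280,646 required, 1,280,651 in favor — approved.
Series C: 2/3 of 3100311 = 2066874; 2,066,874 required, 2,067,521 in favor — approved.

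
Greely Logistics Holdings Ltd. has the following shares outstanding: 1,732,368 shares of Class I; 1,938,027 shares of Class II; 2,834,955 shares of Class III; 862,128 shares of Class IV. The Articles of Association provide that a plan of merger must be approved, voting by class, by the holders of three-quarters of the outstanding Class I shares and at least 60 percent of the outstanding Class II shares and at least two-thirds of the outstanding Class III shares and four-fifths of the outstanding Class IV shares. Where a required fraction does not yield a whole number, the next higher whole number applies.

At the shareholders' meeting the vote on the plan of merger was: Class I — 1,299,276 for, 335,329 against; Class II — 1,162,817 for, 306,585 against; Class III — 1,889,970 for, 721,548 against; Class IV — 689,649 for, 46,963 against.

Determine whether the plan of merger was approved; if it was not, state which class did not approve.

Not approved — the Class IV shares did not give the required vote.

Class I: 3/4 of 1732368 = 1299276; 1,299,276 required, 1,299,276 in favor — approved.
Class II: 3/5 of 1938027 = 1162816.20, rounded up to 1162817; 1,162,817 required, 1,162,817 in favor — approved.
Class III: 2/3 of 2834955 = 1889970; 1,889,970 required, 1,889,970 in favor — approved.
Class IV: 4/5 of 862128 = 689702.40, rounded up to 689703; 689,703 required, 689,649 in favor — not approved.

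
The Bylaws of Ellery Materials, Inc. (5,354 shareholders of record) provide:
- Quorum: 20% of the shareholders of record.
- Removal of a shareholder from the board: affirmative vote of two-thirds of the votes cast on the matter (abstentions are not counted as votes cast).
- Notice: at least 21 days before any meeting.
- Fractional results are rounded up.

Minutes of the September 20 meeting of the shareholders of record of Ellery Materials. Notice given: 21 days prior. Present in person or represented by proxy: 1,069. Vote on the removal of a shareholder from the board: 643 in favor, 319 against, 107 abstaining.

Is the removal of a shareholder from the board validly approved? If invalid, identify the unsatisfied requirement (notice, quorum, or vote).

Invalid — quorum requirement not satisfied.

Notice: 21 days given; 21 required. Satisfied.
Quorum: 20% of 5,354 = 1,070.80, rounded up to 1,071; 1,069 present. Not satisfied.
Vote: requires two-thirds of the votes cast (1,069 − 107 abstaining = 962); 2/3 of 962 = 641.33, rounded up to 642, so 642 needed; 643 in favor. Satisfied.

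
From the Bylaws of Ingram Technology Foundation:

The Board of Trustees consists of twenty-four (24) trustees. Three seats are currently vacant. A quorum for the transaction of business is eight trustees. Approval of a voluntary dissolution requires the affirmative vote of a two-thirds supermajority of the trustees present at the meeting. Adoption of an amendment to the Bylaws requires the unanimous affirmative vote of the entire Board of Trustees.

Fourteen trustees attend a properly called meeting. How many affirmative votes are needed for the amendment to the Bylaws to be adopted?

24

The amendment to the Bylaws requires the unanimous vote of the entire Board of Trustees (24).
Unanimous means all 24.
(Only 14 can vote, so the amendment to the Bylaws cannot pass at this meeting, but the required vote is still 24.)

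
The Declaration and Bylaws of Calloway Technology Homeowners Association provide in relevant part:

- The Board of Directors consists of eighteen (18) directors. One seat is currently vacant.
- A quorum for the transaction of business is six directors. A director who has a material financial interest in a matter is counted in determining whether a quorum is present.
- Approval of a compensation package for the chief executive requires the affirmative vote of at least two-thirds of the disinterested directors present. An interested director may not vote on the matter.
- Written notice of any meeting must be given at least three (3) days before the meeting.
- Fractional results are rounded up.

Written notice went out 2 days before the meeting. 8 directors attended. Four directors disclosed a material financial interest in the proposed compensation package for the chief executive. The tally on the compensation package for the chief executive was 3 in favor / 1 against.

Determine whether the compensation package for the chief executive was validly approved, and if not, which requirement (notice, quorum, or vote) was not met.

Invalid — notice requirement not satisfied.

Notice: 2 days given; 3 required (2 < 3). Not satisfied.
Quorum: 8 present (interested directors count toward quorum); quorum is 6. Satisfied.
Vote: the compensation package for the chief executive requires two-thirds of the disinterested directors present (8 − 4 = 4). 2/3 of 4 = 2.67, rounded up to 3, so 3 affirmative votes are needed; 3 voted in favor. Satisfied.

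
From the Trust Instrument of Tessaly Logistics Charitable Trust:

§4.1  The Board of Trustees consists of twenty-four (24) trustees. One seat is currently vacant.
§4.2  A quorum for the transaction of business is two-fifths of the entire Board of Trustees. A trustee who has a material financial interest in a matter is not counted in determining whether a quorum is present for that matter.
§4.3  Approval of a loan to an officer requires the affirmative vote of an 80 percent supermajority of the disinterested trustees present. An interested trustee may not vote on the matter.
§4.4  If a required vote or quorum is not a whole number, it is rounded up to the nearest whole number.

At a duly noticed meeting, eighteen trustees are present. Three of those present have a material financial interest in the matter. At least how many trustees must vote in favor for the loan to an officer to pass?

The loan to an officer requires four-fifths of the disinterested trustees present (18 − 3 = 15).
4/5 of 15 = 12.

12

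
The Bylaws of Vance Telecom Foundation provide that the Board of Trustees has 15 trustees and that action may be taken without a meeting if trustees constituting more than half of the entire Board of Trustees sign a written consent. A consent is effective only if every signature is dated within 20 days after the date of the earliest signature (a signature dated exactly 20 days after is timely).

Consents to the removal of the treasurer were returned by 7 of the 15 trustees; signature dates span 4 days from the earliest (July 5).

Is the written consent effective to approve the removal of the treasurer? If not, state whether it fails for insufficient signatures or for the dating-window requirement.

Not effective — insufficient signatures.

Signatures required: more than half of 15 — a majority of 15 is 8, so 8 needed; 7 signed. Insufficient.
Dating window: the latest signature is 4 days after the earliest; the limit is 20 days. Within the window.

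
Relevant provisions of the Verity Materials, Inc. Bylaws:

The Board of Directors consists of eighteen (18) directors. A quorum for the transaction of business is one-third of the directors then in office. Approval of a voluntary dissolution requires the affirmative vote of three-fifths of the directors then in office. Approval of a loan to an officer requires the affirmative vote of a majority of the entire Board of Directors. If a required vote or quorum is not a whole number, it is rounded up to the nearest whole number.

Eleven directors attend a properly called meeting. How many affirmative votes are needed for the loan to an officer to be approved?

The loan to an officer requires a majority of the entire Board of Directors (18).
A majority of 18 is 10.

10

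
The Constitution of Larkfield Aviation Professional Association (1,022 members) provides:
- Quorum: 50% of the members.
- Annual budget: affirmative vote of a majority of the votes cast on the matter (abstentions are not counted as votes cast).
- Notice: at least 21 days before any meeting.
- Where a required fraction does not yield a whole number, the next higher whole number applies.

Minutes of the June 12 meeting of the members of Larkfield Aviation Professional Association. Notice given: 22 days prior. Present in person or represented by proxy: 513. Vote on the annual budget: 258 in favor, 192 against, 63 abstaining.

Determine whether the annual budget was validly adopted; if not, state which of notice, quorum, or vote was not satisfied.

Valid — all requirements satisfied.

Notice: 22 days given; 21 required. Satisfied.
Quorum: 50% of 1,022 = 511; 513 present. Satisfied.
Vote: requires a majority of the votes cast (513 − 63 abstaining = 450); a majority of 450 is 226, so 226 needed; 258 in favor. Satisfied.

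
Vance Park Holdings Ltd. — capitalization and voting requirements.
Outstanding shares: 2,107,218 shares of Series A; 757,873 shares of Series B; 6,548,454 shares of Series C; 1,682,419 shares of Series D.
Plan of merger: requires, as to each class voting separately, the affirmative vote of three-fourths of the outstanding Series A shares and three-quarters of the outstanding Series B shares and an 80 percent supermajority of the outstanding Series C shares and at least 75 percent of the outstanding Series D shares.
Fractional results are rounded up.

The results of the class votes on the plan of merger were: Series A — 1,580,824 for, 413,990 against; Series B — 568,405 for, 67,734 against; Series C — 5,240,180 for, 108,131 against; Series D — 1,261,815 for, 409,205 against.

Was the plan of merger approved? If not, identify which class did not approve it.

Approved — every class gave the required vote.

Series A: 3/4 of 2107218 = 1580413.50, rounded up to 1580414; 1,580,414 required, 1,580,824 in favor — approved.
Series B: 3/4 of 757873 = 568404.75, rounded up to 568405; 568,405 required, 568,405 in favor — approved.
Series C: 4/5 of 6548454 = 5238763.20, rounded up to 5238764; 5,238,764 required, 5,240,180 in favor — approved.
Series D: 3/4 of 1682419 = 1261814.25, rounded up to 1261815; 1,261,815 required, 1,261,815 in favor — approved.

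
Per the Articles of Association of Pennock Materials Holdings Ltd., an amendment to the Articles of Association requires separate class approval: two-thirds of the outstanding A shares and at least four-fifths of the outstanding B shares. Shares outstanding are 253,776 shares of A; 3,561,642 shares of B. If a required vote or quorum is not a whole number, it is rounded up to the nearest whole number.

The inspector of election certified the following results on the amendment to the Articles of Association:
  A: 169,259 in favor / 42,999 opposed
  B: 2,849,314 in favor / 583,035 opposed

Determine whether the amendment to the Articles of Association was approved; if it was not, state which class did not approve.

Approved — every class gave the required vote.

A: 2/3 of 253776 = 169184; 169,184 required, 169,259 in favor — approved.
B: 4/5 of 3561642 = 2849313.60, rounded up to 2849314; 2,849,314 required, 2,849,314 in favor — approved.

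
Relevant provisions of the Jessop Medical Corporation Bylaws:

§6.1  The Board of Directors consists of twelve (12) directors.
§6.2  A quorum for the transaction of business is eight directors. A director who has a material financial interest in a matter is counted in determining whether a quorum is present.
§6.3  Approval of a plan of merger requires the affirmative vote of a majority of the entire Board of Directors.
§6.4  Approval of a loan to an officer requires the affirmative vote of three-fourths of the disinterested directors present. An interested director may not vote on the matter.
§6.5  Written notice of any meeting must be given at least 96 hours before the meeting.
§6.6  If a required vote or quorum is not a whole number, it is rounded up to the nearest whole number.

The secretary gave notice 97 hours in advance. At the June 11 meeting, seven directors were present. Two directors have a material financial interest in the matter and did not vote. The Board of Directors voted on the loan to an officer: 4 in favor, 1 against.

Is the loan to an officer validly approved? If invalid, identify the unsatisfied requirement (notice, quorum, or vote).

Notice: 97 hours given; 96 required (97 ≥ 96). Satisfied.
Quorum: 7 present (interested directors count toward quorum); quorum is 8. Not satisfied.
Vote: the loan to an officer requires three-fourths of the disinterested directors present (7 − 2 = 5). 3/4 of 5 = 3.75, rounded up to 4, so 4 affirmative votes are needed; 4 voted in favor. Satisfied. (Moot — without a quorum no business can be validly transacted.)

Invalid — quorum requirement not satisfied.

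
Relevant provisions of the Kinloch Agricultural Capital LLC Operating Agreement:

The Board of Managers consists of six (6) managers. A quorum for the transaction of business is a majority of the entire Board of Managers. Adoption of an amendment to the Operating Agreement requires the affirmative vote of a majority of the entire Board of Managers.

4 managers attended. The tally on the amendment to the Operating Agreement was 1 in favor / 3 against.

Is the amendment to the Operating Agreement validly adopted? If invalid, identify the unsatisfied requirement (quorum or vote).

Invalid — vote requirement not satisfied.

Quorum: 4 present; quorum is 4. Satisfied.
Vote: the amendment to the Operating Agreement requires a majority of the entire Board of Managers (6). A majority of 6 is 4, so 4 affirmative votes are needed; 1 voted in favor. Not satisfied.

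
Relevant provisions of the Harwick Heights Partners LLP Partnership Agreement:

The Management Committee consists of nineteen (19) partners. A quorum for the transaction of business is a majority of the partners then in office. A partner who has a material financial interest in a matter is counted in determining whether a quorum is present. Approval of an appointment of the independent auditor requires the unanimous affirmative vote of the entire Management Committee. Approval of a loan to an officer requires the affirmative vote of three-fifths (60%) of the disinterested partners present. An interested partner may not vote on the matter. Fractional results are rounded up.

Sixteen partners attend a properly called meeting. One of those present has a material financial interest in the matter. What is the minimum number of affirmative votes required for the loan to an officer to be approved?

The loan to an officer requires three-fifths of the disinterested partners present (16 − 1 = 15).
3/5 of 15 = 9.

9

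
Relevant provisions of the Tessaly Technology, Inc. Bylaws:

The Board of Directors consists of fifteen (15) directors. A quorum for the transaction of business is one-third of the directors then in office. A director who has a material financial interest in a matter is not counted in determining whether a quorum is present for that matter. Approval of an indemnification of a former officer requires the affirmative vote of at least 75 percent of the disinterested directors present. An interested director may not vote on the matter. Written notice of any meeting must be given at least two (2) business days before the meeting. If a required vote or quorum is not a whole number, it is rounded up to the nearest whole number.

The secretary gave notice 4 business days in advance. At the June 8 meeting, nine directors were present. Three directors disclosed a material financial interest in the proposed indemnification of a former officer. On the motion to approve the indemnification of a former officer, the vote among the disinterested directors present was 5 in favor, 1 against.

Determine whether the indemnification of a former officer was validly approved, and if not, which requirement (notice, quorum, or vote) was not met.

Valid — all requirements satisfied.

Notice: 4 business days given; 2 required (4 ≥ 2). Satisfied.
Quorum: 9 present, but the 3 interested directors do not count, leaving 6. Quorum is 5. Satisfied.
Vote: the indemnification of a former officer requires three-fourths of the disinterested directors present (9 − 3 = 6). 3/4 of 6 = 4.50, rounded up to 5, so 5 affirmative votes are needed; 5 voted in favor. Satisfied.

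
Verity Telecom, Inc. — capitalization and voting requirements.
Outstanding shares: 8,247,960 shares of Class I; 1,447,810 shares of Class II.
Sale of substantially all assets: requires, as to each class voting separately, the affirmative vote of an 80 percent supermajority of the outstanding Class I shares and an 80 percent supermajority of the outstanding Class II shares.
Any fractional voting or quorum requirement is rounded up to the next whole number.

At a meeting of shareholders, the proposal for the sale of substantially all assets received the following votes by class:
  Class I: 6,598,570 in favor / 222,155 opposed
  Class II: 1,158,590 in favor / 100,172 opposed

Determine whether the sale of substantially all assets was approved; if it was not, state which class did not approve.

Approved — every class gave the required vote.

Class I: 4/5 of 8247960 = 6598368; 6,598,368 required, 6,598,570 in favor — approved.
Class II: 4/5 of 1447810 = 1158248; 1,158,248 required, 1,158,590 in favor — approved.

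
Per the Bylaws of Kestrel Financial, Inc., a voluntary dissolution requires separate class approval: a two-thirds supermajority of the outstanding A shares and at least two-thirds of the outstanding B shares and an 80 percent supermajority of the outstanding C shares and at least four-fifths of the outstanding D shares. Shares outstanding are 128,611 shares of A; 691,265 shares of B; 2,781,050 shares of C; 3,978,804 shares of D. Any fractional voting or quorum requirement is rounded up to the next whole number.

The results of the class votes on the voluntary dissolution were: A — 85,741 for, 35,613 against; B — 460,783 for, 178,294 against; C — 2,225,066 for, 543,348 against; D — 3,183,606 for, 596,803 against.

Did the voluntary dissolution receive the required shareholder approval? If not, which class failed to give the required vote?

Not approved — the B shares did not give the required vote.

A: 2/3 of 128611 = 85740.67, rounded up to 85741; 85,741 required, 85,741 in favor — approved.
B: 2/3 of 691265 = 460843.33, rounded up to 460844; 460,844 required, 460,783 in favor — not approved.
C: 4/5 of 2781050 = 2224840; 2,224,840 required, 2,225,066 in favor — approved.
D: 4/5 of 3978804 = 3183043.20, rounded up to 3183044; 3,183,044 required, 3,183,606 in favor — approved.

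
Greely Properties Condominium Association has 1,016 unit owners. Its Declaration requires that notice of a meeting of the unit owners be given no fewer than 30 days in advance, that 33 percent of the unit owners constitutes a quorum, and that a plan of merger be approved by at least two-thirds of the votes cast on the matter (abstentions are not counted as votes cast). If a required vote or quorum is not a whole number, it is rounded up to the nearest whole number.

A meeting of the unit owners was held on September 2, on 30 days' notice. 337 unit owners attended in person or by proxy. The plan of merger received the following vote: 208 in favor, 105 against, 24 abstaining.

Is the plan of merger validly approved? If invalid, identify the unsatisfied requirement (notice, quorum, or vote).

Invalid — vote requirement not satisfied.

Notice: 30 days given; 30 required. Satisfied.
Quorum: 33% of 1,016 = 335.28, rounded up to 336; 337 present. Satisfied.
Vote: requires two-thirds of the votes cast (337 − 24 abstaining = 313); 2/3 of 313 = 208.67, rounded up to 209, so 209 needed; 208 in favor. Not satisfied.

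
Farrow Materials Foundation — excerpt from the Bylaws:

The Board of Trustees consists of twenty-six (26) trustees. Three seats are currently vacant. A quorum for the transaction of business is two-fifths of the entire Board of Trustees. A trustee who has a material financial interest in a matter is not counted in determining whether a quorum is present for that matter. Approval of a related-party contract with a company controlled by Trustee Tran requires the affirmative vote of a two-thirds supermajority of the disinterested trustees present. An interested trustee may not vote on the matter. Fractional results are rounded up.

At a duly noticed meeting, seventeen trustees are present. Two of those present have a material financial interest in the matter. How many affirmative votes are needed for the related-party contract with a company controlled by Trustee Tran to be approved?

The related-party contract with a company controlled by Trustee Tran requires two-thirds of the disinterested trustees present (17 − 2 = 15).
2/3 of 15 = 10.

10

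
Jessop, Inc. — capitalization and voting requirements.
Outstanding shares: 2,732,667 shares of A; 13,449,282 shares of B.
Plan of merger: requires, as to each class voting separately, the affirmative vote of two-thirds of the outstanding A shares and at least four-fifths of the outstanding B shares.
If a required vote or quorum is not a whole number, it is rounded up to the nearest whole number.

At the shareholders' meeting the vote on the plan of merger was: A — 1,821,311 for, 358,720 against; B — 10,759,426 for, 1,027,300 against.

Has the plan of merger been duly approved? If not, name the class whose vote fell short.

A: 2/3 of 2732667 = 1821778; 1,821,778 required, 1,821,311 in favor — not approved.
B: 4/5 of 13449282 = 10759425.60, rounded up to 10759426; 10,759,426 required, 10,759,426 in favor — approved.

Not approved — the A shares did not give the required vote.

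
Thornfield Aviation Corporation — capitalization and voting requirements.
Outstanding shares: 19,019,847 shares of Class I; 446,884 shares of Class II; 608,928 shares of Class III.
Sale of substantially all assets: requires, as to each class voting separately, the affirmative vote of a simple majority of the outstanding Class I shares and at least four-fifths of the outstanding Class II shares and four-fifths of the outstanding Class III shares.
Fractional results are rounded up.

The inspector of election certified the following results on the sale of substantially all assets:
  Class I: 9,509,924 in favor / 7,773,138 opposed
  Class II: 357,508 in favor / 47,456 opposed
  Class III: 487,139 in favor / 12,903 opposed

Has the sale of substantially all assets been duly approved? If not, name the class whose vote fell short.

Class I: a majority of 19019847 is 9509924; 9,509,924 required, 9,509,924 in favor — approved.
Class II: 4/5 of 446884 = 357507.20, rounded up to 357508; 357,508 required, 357,508 in favor — approved.
Class III: 4/5 of 608928 = 487142.40, rounded up to 487143; 487,143 required, 487,139 in favor — not approved.

Not approved — the Class III shares did not give the required vote.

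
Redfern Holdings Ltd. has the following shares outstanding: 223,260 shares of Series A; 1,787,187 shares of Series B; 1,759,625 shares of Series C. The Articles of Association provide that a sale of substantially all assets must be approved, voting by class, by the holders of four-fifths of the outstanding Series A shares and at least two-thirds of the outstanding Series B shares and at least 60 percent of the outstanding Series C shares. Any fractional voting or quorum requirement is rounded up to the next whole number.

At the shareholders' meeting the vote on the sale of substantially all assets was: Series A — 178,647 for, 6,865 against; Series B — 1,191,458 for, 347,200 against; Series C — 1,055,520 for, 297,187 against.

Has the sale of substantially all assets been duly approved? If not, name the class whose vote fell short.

Not approved — the Series C shares did not give the required vote.

Series A: 4/5 of 223260 = 178608; 178,608 required, 178,647 in favor — approved.
Series B: 2/3 of 1787187 = 1191458; 1,191,458 required, 1,191,458 in favor — approved.
Series C: 3/5 of 1759625 = 1055775; 1,055,775 required, 1,055,520 in favor — not approved.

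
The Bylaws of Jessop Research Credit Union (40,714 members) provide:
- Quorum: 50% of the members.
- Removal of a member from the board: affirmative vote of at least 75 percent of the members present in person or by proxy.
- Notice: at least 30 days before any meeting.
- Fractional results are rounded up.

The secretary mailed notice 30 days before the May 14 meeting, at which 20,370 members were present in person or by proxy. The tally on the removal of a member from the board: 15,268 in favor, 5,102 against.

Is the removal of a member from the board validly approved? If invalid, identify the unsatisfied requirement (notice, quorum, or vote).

Notice: 30 days given; 30 required. Satisfied.
Quorum: 50% of 40,714 = 20,357; 20,370 present. Satisfied.
Vote: requires three-fourths of those present (20,370); 3/4 of 20370 = 15277.50, rounded up to 15278, so 15,278 needed; 15,268 in favor. Not satisfied.

Invalid — vote requirement not satisfied.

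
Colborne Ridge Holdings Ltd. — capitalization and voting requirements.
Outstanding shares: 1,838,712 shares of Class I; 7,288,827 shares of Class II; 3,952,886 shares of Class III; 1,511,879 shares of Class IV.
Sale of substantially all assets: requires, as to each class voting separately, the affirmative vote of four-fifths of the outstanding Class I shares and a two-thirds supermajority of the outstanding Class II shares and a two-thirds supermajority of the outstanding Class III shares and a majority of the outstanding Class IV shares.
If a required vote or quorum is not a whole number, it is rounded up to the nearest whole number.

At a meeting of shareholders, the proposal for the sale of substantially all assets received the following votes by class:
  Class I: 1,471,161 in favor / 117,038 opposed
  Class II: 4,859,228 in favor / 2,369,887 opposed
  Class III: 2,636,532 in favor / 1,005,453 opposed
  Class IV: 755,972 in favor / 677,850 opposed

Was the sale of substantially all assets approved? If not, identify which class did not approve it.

Class I: 4/5 of 1838712 = 1470969.60, rounded up to 1470970; 1,470,970 required, 1,471,161 in favor — approved.
Class II: 2/3 of 7288827 = 4859218; 4,859,218 required, 4,859,228 in favor — approved.
Class III: 2/3 of 3952886 = 2635257.33, rounded up to 2635258; 2,635,258 required, 2,636,532 in favor — approved.
Class IV: a majority of 1511879 is 755940; 755,940 required, 755,972 in favor — approved.

Approved — every class gave the required vote.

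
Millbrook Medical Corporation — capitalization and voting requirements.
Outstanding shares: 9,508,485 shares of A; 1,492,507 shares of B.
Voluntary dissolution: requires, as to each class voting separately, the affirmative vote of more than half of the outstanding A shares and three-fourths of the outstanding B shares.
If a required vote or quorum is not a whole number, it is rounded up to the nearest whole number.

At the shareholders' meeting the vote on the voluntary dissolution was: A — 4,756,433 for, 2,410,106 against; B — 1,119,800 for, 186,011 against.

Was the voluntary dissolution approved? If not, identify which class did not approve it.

Approved — every class gave the required vote.

A: a majority of 9508485 is 4754243; 4,754,243 required, 4,756,433 in favor — approved.
B: 3/4 of 1492507 = 1119380.25, rounded up to 1119381; 1,119,381 required, 1,119,800 in favor — approved.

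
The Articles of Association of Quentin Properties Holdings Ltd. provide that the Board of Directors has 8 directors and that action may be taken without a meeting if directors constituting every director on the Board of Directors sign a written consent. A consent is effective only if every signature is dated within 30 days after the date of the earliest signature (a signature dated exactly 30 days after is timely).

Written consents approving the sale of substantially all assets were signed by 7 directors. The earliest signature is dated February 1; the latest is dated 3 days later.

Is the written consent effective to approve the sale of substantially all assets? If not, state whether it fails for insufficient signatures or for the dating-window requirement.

Signatures required: the unanimous vote of 8 — unanimous means all 8, so 8 needed; 7 signed. Insufficient.
Dating window: the latest signature is 3 days after the earliest; the limit is 30 days. Within the window.

Not effective — insufficient signatures.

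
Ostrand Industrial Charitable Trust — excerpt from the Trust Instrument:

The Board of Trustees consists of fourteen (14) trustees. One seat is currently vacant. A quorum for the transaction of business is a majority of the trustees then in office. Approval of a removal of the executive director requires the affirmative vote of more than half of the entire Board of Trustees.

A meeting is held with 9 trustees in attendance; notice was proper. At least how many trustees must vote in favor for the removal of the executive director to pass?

8

The removal of the executive director requires a majority of the entire Board of Trustees (14).
A majority of 14 is 8.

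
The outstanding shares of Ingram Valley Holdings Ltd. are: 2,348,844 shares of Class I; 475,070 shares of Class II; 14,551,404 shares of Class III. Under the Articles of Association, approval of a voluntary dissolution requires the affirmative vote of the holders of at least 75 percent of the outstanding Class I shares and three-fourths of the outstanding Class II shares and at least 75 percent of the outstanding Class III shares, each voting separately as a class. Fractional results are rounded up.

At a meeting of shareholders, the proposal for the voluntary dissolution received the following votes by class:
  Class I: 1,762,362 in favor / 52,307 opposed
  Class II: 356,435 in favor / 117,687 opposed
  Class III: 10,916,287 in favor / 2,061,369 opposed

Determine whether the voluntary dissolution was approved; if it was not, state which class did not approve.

Approved — every class gave the required vote.

Class I: 3/4 of 2348844 = 1761633; 1,761,633 required, 1,762,362 in favor — approved.
Class II: 3/4 of 475070 = 356302.50, rounded up to 356303; 356,303 required, 356,435 in favor — approved.
Class III: 3/4 of 14551404 = 10913553; 10,913,553 required, 10,916,287 in favor — approved.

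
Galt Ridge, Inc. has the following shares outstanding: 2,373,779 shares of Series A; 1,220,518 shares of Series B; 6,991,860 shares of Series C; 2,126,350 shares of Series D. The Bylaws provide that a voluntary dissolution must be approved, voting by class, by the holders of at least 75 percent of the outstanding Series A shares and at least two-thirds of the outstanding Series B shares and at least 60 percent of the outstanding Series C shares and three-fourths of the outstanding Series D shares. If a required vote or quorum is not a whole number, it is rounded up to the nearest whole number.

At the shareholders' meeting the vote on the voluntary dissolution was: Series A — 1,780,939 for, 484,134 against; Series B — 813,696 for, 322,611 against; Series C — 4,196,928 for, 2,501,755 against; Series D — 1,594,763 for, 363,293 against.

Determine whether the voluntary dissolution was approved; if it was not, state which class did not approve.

Series A: 3/4 of 2373779 = 1780334.25, rounded up to 1780335; 1,780,335 required, 1,780,939 in favor — approved.
Series B: 2/3 of 1220518 = 813678.67, rounded up to 813679; 813,679 required, 813,696 in favor — approved.
Series C: 3/5 of 6991860 = 4195116; 4,195,116 required, 4,196,928 in favor — approved.
Series D: 3/4 of 2126350 = 1594762.50, rounded up to 1594763; 1,594,763 required, 1,594,763 in favor — approved.

Approved — every class gave the required vote.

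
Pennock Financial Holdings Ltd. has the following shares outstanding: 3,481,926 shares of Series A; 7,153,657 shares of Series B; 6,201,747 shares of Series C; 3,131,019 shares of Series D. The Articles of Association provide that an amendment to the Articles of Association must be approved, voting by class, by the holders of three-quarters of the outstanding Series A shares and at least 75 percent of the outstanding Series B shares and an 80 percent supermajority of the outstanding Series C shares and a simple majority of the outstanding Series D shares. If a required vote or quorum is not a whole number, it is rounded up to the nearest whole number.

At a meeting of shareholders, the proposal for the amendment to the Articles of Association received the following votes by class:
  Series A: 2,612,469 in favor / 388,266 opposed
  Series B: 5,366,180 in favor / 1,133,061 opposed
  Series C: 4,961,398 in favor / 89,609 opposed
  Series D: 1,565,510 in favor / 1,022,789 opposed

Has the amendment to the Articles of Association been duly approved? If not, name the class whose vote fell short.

Approved — every class gave the required vote.

Series A: 3/4 of 3481926 = 2611444.50, rounded up to 2611445; 2,611,445 required, 2,612,469 in favor — approved.
Series B: 3/4 of 7153657 = 5365242.75, rounded up to 5365243; 5,365,243 required, 5,366,180 in favor — approved.
Series C: 4/5 of 6201747 = 4961397.60, rounded up to 4961398; 4,961,398 required, 4,961,398 in favor — approved.
Series D: a majority of 3131019 is 1565510; 1,565,510 required, 1,565,510 in favor — approved.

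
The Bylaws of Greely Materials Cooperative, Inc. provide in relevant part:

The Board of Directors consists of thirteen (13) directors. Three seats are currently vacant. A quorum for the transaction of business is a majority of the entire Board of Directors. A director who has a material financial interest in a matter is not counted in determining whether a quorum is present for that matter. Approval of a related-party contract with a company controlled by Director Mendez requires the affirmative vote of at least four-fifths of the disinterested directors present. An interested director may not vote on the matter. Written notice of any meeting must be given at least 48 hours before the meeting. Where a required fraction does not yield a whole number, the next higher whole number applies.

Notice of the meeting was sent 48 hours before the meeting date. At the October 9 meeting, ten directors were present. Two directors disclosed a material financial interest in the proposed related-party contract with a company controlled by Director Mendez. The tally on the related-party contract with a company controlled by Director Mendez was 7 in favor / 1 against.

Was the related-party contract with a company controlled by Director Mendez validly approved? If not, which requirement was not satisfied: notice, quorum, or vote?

Notice: 48 hours given; 48 required (48 ≥ 48). Satisfied.
Quorum: 10 present, but the 2 interested directors do not count, leaving 8. Quorum is 7. Satisfied.
Vote: the related-party contract with a company controlled by Director Mendez requires four-fifths of the disinterested directors present (10 − 2 = 8). 4/5 of 8 = 6.40, rounded up to 7, so 7 affirmative votes are needed; 7 voted in favor. Satisfied.

Valid — all requirements satisfied.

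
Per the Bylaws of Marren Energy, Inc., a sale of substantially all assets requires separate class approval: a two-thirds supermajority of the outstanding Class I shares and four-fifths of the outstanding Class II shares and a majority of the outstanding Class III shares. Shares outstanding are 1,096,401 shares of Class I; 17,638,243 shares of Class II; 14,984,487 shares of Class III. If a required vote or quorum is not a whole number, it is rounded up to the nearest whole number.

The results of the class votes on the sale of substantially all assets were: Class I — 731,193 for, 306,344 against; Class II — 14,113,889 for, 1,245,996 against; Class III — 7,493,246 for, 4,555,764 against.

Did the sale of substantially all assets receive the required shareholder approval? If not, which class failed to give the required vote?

Class I: 2/3 of 1096401 = 730934; 730,934 required, 731,193 in favor — approved.
Class II: 4/5 of 17638243 = 14110594.40, rounded up to 14110595; 14,110,595 required, 14,113,889 in favor — approved.
Class III: a majority of 14984487 is 7492244; 7,492,244 required, 7,493,246 in favor — approved.

Approved — every class gave the required vote.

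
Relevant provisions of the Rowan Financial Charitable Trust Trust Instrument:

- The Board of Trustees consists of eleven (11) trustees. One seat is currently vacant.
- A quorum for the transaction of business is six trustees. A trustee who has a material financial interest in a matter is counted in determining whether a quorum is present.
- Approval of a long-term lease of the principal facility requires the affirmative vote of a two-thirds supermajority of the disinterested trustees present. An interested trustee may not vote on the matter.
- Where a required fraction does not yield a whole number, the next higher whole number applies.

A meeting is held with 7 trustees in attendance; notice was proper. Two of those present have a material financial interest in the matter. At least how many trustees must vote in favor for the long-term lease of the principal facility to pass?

4

The long-term lease of the principal facility requires two-thirds of the disinterested trustees present (7 − 2 = 5).
2/3 of 5 = 3.33, rounded up to 4.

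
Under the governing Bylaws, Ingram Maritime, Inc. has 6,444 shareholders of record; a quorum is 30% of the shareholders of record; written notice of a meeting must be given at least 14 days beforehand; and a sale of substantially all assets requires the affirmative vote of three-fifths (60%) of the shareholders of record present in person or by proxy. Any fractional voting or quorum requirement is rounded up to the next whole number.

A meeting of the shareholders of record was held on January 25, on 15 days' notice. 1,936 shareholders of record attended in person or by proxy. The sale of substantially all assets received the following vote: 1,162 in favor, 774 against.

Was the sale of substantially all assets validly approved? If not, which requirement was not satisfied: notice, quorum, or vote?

Valid — all requirements satisfied.

Notice: 15 days given; 14 required. Satisfied.
Quorum: 30% of 6,444 = 1,933.20, rounded up to 1,934; 1,936 present. Satisfied.
Vote: requires three-fifths of those present (1,936); 3/5 of 1936 = 1161.60, rounded up to 1162, so 1,162 needed; 1,162 in favor. Satisfied.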